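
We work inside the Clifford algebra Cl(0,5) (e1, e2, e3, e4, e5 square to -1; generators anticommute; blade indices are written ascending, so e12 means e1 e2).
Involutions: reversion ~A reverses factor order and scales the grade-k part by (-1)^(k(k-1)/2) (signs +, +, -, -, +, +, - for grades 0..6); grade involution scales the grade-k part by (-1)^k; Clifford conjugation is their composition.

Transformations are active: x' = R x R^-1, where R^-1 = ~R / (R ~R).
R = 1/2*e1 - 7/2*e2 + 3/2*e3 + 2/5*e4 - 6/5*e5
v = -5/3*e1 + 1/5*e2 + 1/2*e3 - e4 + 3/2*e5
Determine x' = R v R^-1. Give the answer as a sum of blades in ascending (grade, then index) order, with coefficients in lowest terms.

~R = 1/2*e1 - 7/2*e2 + 3/2*e3 + 2/5*e4 - 6/5*e5, and R ~R = -327/20, so R^-1 = ~R / (-327/20).
R v = 179/60 - 86/15*e12 + 11/4*e13 + 1/6*e14 - 5/4*e15 - 41/20*e23 + 171/50*e24 - 501/100*e25 - 17/10*e34 + 57/20*e35 - 3/5*e45
Answer: 1456/981*e1 + 5284/4905*e2 - 685/654*e3 + 4189/4905*e4 - 3473/3270*e5


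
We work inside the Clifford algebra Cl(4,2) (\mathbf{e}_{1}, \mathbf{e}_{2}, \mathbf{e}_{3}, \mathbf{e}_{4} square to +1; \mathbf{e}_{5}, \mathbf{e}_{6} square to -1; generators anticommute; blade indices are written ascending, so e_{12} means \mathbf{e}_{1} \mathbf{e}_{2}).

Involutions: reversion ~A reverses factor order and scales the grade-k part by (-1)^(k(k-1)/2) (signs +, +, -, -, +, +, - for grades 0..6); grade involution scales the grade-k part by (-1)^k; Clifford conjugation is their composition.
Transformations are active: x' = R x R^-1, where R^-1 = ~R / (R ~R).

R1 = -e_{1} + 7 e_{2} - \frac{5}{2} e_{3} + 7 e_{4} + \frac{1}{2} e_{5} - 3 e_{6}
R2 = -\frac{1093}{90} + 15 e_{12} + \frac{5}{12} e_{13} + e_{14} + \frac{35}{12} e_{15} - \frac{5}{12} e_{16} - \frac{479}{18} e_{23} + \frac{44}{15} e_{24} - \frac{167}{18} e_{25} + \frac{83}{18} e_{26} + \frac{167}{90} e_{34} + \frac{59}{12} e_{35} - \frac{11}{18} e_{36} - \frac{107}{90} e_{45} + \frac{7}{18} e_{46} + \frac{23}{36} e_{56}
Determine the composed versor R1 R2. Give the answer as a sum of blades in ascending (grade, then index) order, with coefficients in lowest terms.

Distribute over the terms of R1 (each basis-blade product reordered to ascending indices, repeated generators contracted through their squares):
(-e_{1}) R2 = \frac{1093}{90} e_{1} - 15 e_{2} - \frac{5}{12} e_{3} - e_{4} - \frac{35}{12} e_{5} + \frac{5}{12} e_{6} + \frac{479}{18} e_{123} - \frac{44}{15} e_{124} + \frac{167}{18} e_{125} - \frac{83}{18} e_{126} - \frac{167}{90} e_{134} - \frac{59}{12} e_{135} + \frac{11}{18} e_{136} + \frac{107}{90} e_{145} - \frac{7}{18} e_{146} - \frac{23}{36} e_{156}
(7 e_{2}) R2 = -105 e_{1} - \frac{7651}{90} e_{2} - \frac{3353}{18} e_{3} + \frac{308}{15} e_{4} - \frac{1169}{18} e_{5} + \frac{581}{18} e_{6} - \frac{35}{12} e_{123} - 7 e_{124} - \frac{245}{12} e_{125} + \frac{35}{12} e_{126} + \frac{1169}{90} e_{234} + \frac{413}{12} e_{235} - \frac{77}{18} e_{236} - \frac{749}{90} e_{245} + \frac{49}{18} e_{246} + \frac{161}{36} e_{256}
(-\frac{5}{2} e_{3}) R2 = \frac{25}{24} e_{1} - \frac{2395}{36} e_{2} + \frac{1093}{36} e_{3} - \frac{167}{36} e_{4} - \frac{295}{24} e_{5} + \frac{55}{36} e_{6} - \frac{75}{2} e_{123} + \frac{5}{2} e_{134} + \frac{175}{24} e_{135} - \frac{25}{24} e_{136} + \frac{22}{3} e_{234} - \frac{835}{36} e_{235} + \frac{415}{36} e_{236} + \frac{107}{36} e_{345} - \frac{35}{36} e_{346} - \frac{115}{72} e_{356}
(7 e_{4}) R2 = -7 e_{1} - \frac{308}{15} e_{2} - \frac{1169}{90} e_{3} - \frac{7651}{90} e_{4} - \frac{749}{90} e_{5} + \frac{49}{18} e_{6} + 105 e_{124} + \frac{35}{12} e_{134} - \frac{245}{12} e_{145} + \frac{35}{12} e_{146} - \frac{3353}{18} e_{234} + \frac{1169}{18} e_{245} - \frac{581}{18} e_{246} - \frac{413}{12} e_{345} + \frac{77}{18} e_{346} + \frac{161}{36} e_{456}
(\frac{1}{2} e_{5}) R2 = \frac{35}{24} e_{1} - \frac{167}{36} e_{2} + \frac{59}{24} e_{3} - \frac{107}{180} e_{4} - \frac{1093}{180} e_{5} - \frac{23}{72} e_{6} + \frac{15}{2} e_{125} + \frac{5}{24} e_{135} + \frac{1}{2} e_{145} + \frac{5}{24} e_{156} - \frac{479}{36} e_{235} + \frac{22}{15} e_{245} - \frac{83}{36} e_{256} + \frac{167}{180} e_{345} + \frac{11}{36} e_{356} - \frac{7}{36} e_{456}
(-3 e_{6}) R2 = \frac{5}{4} e_{1} - \frac{83}{6} e_{2} + \frac{11}{6} e_{3} - \frac{7}{6} e_{4} - \frac{23}{12} e_{5} + \frac{1093}{30} e_{6} - 45 e_{126} - \frac{5}{4} e_{136} - 3 e_{146} - \frac{35}{4} e_{156} + \frac{479}{6} e_{236} - \frac{44}{5} e_{246} + \frac{167}{6} e_{256} - \frac{167}{30} e_{346} - \frac{59}{4} e_{356} + \frac{107}{30} e_{456}
Summing the partial products and collecting blades:
Answer: -\frac{17299}{180} e_{1} - \frac{18499}{90} e_{2} - \frac{59411}{360} e_{3} - \frac{6469}{90} e_{4} - \frac{34727}{360} e_{5} + \frac{8767}{120} e_{6} - \frac{497}{36} e_{123} + \frac{1426}{15} e_{124} - \frac{131}{36} e_{125} - \frac{1681}{36} e_{126} + \frac{641}{180} e_{134} + \frac{31}{12} e_{135} - \frac{121}{72} e_{136} - \frac{3371}{180} e_{145} - \frac{17}{36} e_{146} - \frac{661}{72} e_{156} - \frac{7468}{45} e_{234} - \frac{25}{12} e_{235} + \frac{1045}{12} e_{236} + \frac{2614}{45} e_{245} - \frac{1726}{45} e_{246} + 30 e_{256} - \frac{1831}{60} e_{345} - \frac{407}{180} e_{346} - \frac{385}{24} e_{356} + \frac{353}{45} e_{456}


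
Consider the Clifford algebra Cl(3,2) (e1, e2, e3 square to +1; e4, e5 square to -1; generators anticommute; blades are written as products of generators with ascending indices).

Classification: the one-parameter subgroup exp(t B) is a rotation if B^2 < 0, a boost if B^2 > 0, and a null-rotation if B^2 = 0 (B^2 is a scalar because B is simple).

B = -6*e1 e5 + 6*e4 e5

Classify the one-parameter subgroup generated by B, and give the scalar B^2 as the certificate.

B^2 term by term: the squares give (-6)^2*(e1 e5)^2 + (6)^2*(e4 e5)^2 = 36*(+1) + 36*(-1) = 0 (each basis 2-blade squares to minus the product of its generators' squares); cross terms between blades sharing an index anticommute and cancel. So B^2 = 0.
Answer: null-rotation, certificate B^2 = 0. Certificate logic: 0 is a conjugation-invariant scalar, so its sign fixes rotation versus boost versus null-rotation outright.


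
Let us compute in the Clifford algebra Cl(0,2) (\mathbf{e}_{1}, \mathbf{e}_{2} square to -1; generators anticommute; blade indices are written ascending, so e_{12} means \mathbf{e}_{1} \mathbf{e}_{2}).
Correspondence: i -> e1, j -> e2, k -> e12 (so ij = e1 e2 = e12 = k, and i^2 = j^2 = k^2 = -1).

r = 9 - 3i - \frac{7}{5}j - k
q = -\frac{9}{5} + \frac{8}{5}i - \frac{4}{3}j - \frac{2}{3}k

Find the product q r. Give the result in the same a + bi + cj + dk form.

In blades: q = -\frac{9}{5} + \frac{8}{5} e_{1} - \frac{4}{3} e_{2} - \frac{2}{3} e_{12}, r = 9 - 3 e_{1} - \frac{7}{5} e_{2} - e_{12}.
Distribute q over r term by term (generator squares from the signature, products reordered to ascending indices): (-\frac{9}{5})*r = -\frac{81}{5} + \frac{27}{5} e_{1} + \frac{63}{25} e_{2} + \frac{9}{5} e_{12}; (\frac{8}{5} e_{1})*r = \frac{24}{5} + \frac{72}{5} e_{1} + \frac{8}{5} e_{2} - \frac{56}{25} e_{12}; (-\frac{4}{3} e_{2})*r = -\frac{28}{15} + \frac{4}{3} e_{1} - 12 e_{2} - 4 e_{12}; (-\frac{2}{3} e_{12})*r = -\frac{2}{3} - \frac{14}{15} e_{1} + 2 e_{2} - 6 e_{12}.
Sum: -\frac{209}{15} + \frac{101}{5} e_{1} - \frac{147}{25} e_{2} - \frac{261}{25} e_{12}; translating back through the correspondence:
Answer: -\frac{209}{15} + \frac{101}{5}i - \frac{147}{25}j - \frac{261}{25}k


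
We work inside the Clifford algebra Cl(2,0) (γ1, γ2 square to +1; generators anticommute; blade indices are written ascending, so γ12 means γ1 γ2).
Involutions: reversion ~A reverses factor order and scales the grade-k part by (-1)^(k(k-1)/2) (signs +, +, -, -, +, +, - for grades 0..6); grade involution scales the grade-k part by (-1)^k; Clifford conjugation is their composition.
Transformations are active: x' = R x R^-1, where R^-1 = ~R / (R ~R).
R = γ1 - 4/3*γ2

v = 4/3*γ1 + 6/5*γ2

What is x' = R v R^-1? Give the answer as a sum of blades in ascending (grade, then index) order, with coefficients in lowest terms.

~R = γ1 - 4/3*γ2, and R ~R = 25/9, so R^-1 = ~R / (25/9).
R v = -4/15 + 134/45*γ12
Answer: -572/375*γ1 - 118/125*γ2


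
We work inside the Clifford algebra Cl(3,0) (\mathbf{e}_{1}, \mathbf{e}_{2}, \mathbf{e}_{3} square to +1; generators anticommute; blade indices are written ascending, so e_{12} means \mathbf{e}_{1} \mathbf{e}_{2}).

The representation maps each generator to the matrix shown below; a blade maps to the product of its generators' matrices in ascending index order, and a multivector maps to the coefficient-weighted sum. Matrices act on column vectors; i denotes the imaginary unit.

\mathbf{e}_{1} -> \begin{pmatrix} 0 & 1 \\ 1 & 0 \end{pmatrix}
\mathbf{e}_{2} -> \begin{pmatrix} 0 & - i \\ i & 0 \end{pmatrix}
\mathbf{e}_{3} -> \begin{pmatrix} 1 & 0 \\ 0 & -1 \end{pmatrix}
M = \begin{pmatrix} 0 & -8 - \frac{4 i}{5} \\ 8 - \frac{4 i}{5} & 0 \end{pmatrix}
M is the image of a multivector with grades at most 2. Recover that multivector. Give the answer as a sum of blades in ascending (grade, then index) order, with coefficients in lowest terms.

Method: 1, rho(e_{1}), rho(e_{2}), rho(e_{3}) form a trace-orthogonal basis of the 2x2 complex matrices (tr(X Y) = 2 if X = Y, else 0), so M = m0*1 + m1*rho(e_{1}) + m2*rho(e_{2}) + m3*rho(e_{3}) with m0 = tr(M)/2 = 0, m1 = tr(M rho(e_{1}))/2 = - \frac{4 i}{5}, m2 = tr(M rho(e_{2}))/2 = - 8 i, m3 = tr(M rho(e_{3}))/2 = 0.
Multiplying table entries, the bivector images are rho(e_{12}) = i*rho(e_{3}), rho(e_{13}) = -i*rho(e_{2}), rho(e_{23}) = i*rho(e_{1}); with real blade coefficients the real parts of m0..m3 are the coefficients of 1, e_{1}, e_{2}, e_{3} and the imaginary parts give the bivectors (e_{23}: Im m1, e_{13}: -Im m2, e_{12}: Im m3).
Answer: 8 e_{13} - \frac{4}{5} e_{23}


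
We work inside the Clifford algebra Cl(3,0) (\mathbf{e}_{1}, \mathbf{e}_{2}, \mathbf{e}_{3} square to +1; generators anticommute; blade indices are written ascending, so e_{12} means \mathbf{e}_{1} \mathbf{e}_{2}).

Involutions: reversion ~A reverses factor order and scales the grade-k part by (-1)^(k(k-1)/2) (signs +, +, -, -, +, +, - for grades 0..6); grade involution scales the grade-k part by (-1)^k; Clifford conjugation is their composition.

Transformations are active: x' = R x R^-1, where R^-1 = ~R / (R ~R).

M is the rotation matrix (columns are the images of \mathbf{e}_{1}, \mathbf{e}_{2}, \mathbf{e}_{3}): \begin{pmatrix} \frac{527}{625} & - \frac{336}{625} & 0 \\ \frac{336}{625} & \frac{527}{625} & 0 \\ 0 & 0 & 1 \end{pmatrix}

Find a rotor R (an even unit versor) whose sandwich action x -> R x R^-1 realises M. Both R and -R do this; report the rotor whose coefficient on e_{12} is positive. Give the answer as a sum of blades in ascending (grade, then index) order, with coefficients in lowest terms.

Method: write R = a + b12*e_{12} + b13*e_{13} + b23*e_{23} with a^2 + b12^2 + b13^2 + b23^2 = 1 (so R^-1 = ~R). Expanding the columns R e_j ~R gives tr M = 4a^2 - 1 and, from the antisymmetric part, M21 - M12 = -4a*b12, M13 - M31 = 4a*b13, M32 - M23 = -4a*b23.
Here tr M = \frac{1679}{625}, so a^2 = (1 + tr M)/4 = \frac{576}{625} and a = ±\frac{24}{25}. Taking a = \frac{24}{25}: M21 - M12 = \frac{672}{625}, M13 - M31 = 0, M32 - M23 = 0, giving b12 = -\frac{7}{25}, b13 = 0, b23 = 0, i.e. R = \frac{24}{25} - \frac{7}{25} e_{12}.
Its e_{12} coefficient is negative, so report the other preimage -R.
Answer: -\frac{24}{25} + \frac{7}{25} e_{12}. Uniqueness: Spin(3) -> SO(3) maps R and -R to the same rotation of trace \frac{1679}{625}; fixing the sign of the e_{12} coefficient removes the ambiguity.


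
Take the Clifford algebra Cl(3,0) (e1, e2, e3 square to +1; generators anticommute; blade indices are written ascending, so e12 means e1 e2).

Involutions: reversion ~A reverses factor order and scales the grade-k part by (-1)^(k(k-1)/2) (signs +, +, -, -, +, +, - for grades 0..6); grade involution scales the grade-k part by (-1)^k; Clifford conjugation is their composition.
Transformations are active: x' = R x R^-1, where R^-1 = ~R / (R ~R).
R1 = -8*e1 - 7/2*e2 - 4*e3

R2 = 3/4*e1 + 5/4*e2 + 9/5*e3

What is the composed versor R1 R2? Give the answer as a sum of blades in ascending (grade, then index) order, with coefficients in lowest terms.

Distribute over the terms of R1 (each basis-blade product reordered to ascending indices, repeated generators contracted through their squares):
(-8*e1) R2 = -6 - 10*e12 - 72/5*e13
(-7/2*e2) R2 = -35/8 + 21/8*e12 - 63/10*e23
(-4*e3) R2 = -36/5 + 3*e13 + 5*e23
Summing the partial products and collecting blades:
Answer: -703/40 - 59/8*e12 - 57/5*e13 - 13/10*e23


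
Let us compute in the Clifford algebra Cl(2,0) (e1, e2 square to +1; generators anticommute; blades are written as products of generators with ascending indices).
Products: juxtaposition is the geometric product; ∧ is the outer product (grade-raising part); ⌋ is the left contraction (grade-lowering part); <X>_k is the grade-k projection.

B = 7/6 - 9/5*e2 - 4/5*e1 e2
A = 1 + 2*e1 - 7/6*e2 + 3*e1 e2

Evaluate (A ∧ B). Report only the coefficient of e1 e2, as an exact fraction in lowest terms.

step 1: 7/6 + 7/3*e1 - 569/180*e2 - 9/10*e1 e2
Answer: -9/10


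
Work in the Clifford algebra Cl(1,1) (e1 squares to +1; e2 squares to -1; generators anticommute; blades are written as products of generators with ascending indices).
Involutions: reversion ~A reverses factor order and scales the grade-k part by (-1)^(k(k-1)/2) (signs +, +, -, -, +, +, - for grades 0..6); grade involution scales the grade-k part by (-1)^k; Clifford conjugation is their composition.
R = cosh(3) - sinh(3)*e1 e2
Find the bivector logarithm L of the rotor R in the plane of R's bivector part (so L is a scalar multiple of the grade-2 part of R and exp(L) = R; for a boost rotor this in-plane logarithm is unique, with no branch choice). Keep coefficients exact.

The scalar part of R is cosh(3), which determines |rapidity| via cosh; the sign lives in the bivector part, and pairing them (bivector part over sinh of the rapidity = the plane) gives the unique in-plane L = rapidity * plane.
Concretely: cosh(rapidity) = cosh(3) gives rapidity = ±3, and since rapidity/sinh(rapidity) is even the sign is immaterial: L = (rapidity/sinh(rapidity)) * <R>_2 = (3/sinh(3)) * <R>_2.
Answer: -3*e1 e2


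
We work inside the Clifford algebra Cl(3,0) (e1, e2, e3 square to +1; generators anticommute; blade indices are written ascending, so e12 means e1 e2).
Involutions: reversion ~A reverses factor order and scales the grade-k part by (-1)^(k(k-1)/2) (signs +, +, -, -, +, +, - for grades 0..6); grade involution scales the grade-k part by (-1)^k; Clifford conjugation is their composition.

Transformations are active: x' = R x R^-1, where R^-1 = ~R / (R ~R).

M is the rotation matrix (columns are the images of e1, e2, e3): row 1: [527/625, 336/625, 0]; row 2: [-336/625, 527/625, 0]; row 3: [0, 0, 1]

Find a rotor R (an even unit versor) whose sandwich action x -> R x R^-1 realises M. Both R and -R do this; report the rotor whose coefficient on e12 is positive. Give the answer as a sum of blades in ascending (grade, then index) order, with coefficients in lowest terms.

Method: write R = a + b12*e12 + b13*e13 + b23*e23 with a^2 + b12^2 + b13^2 + b23^2 = 1 (so R^-1 = ~R). Expanding the columns R e_j ~R gives tr M = 4a^2 - 1 and, from the antisymmetric part, M21 - M12 = -4a*b12, M13 - M31 = 4a*b13, M32 - M23 = -4a*b23.
Here tr M = 1679/625, so a^2 = (1 + tr M)/4 = 576/625 and a = ±24/25. Taking a = 24/25: M21 - M12 = -672/625, M13 - M31 = 0, M32 - M23 = 0, giving b12 = 7/25, b13 = 0, b23 = 0, i.e. R = 24/25 + 7/25*e12.
Its e12 coefficient is already positive.
Answer: 24/25 + 7/25*e12. Recall the cover is two-to-one: with M of trace 1679/625, both preimages act alike, and the stated e12 sign chooses the sheet.


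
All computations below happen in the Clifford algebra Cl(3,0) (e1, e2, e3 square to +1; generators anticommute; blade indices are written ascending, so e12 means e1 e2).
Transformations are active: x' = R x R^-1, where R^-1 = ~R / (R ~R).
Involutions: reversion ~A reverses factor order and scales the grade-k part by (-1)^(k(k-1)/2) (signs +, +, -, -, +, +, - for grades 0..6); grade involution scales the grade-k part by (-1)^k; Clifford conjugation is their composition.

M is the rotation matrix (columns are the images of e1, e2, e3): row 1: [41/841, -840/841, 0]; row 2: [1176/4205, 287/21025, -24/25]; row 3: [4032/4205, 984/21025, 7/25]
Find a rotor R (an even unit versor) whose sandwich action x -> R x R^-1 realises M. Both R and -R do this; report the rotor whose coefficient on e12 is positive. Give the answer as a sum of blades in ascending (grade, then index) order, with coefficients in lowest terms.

Method: write R = a + b12*e12 + b13*e13 + b23*e23 with a^2 + b12^2 + b13^2 + b23^2 = 1 (so R^-1 = ~R). Expanding the columns R e_j ~R gives tr M = 4a^2 - 1 and, from the antisymmetric part, M21 - M12 = -4a*b12, M13 - M31 = 4a*b13, M32 - M23 = -4a*b23.
Here tr M = 7199/21025, so a^2 = (1 + tr M)/4 = 7056/21025 and a = ±84/145. Taking a = 84/145: M21 - M12 = 5376/4205, M13 - M31 = -4032/4205, M32 - M23 = 21168/21025, giving b12 = -16/29, b13 = -12/29, b23 = -63/145, i.e. R = 84/145 - 16/29*e12 - 12/29*e13 - 63/145*e23.
Its e12 coefficient is negative, so report the other preimage -R.
Answer: -84/145 + 16/29*e12 + 12/29*e13 + 63/145*e23. Recall the cover is two-to-one: with M of trace 7199/21025, both preimages act alike, and the stated e12 sign chooses the sheet.


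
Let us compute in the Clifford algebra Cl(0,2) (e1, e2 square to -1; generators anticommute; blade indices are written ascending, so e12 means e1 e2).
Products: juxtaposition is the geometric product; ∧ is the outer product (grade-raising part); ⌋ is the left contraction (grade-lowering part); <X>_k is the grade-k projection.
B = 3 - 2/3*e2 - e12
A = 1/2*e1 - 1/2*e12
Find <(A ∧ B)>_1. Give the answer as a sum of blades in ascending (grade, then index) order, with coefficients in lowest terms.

step 1: 3/2*e1 - 11/6*e12
step 2: 3/2*e1
Answer: 3/2*e1


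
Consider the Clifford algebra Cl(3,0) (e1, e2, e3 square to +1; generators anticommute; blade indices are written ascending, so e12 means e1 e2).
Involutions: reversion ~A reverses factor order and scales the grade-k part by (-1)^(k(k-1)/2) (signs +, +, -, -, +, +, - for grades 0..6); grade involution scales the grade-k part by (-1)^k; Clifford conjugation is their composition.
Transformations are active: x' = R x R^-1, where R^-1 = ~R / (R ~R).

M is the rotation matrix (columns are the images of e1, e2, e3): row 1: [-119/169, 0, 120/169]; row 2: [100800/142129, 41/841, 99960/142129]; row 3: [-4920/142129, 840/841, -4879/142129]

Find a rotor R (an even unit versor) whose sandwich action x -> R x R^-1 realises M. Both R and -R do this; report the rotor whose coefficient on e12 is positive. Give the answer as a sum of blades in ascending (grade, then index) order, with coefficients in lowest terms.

Method: write R = a + b12*e12 + b13*e13 + b23*e23 with a^2 + b12^2 + b13^2 + b23^2 = 1 (so R^-1 = ~R). Expanding the columns R e_j ~R gives tr M = 4a^2 - 1 and, from the antisymmetric part, M21 - M12 = -4a*b12, M13 - M31 = 4a*b13, M32 - M23 = -4a*b23.
Here tr M = -98029/142129, so a^2 = (1 + tr M)/4 = 11025/142129 and a = ±105/377. Taking a = 105/377: M21 - M12 = 100800/142129, M13 - M31 = 105840/142129, M32 - M23 = 42000/142129, giving b12 = -240/377, b13 = 252/377, b23 = -100/377, i.e. R = 105/377 - 240/377*e12 + 252/377*e13 - 100/377*e23.
Its e12 coefficient is negative, so report the other preimage -R.
Answer: -105/377 + 240/377*e12 - 252/377*e13 + 100/377*e23. Key observation: the double cover Spin(3) -> SO(3) sends R and -R to the same matrix (trace -98029/142129 here), so the stated sign of the e12 coefficient is what selects one sheet.


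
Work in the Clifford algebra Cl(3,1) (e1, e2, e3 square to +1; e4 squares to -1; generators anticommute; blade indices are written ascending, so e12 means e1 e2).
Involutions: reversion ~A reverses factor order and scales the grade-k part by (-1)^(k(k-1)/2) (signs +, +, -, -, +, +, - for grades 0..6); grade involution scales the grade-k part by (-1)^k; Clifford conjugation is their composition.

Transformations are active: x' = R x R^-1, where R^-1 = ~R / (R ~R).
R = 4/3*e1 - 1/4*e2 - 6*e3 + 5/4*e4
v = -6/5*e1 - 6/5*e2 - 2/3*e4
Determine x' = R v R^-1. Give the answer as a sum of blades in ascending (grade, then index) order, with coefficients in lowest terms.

~R = 4/3*e1 - 1/4*e2 - 6*e3 + 5/4*e4, and R ~R = 653/18, so R^-1 = ~R / (653/18).
R v = -7/15 - 19/10*e12 - 36/5*e13 + 11/18*e14 - 36/5*e23 + 5/3*e24 + 4*e34
Answer: 3806/3265*e1 + 3939/3265*e2 + 504/3265*e3 + 1243/1959*e4


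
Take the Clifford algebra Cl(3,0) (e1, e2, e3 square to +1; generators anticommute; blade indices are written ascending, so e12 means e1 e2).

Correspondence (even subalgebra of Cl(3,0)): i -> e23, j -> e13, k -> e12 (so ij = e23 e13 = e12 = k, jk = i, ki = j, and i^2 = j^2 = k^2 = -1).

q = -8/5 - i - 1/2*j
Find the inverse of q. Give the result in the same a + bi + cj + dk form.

In blades: q = -8/5 - 1/2*e13 - e23.
With qbar = -8/5 + 1/2*e13 + e23 (scalar fixed, mapped units negated), q qbar = 381/100 (the sum of squared coefficients), so q^-1 = qbar / (381/100) = -160/381 + 50/381*e13 + 100/381*e23; translating back:
Answer: -160/381 + 100/381*i + 50/381*j


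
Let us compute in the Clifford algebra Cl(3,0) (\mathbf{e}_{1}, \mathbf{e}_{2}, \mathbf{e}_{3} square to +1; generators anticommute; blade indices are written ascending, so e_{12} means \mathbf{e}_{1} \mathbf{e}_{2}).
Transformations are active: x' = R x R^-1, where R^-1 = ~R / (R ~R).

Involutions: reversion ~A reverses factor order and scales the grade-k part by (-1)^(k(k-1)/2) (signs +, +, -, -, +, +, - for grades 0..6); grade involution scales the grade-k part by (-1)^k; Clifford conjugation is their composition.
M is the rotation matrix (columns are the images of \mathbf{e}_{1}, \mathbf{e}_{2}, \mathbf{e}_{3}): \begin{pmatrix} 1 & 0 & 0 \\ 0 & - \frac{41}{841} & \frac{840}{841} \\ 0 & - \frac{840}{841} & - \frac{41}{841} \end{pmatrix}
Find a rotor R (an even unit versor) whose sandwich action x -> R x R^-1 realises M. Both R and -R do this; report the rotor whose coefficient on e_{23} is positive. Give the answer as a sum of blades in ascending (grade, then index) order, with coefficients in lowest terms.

Method: write R = a + b12*e_{12} + b13*e_{13} + b23*e_{23} with a^2 + b12^2 + b13^2 + b23^2 = 1 (so R^-1 = ~R). Expanding the columns R e_j ~R gives tr M = 4a^2 - 1 and, from the antisymmetric part, M21 - M12 = -4a*b12, M13 - M31 = 4a*b13, M32 - M23 = -4a*b23.
Here tr M = \frac{759}{841}, so a^2 = (1 + tr M)/4 = \frac{400}{841} and a = ±\frac{20}{29}. Taking a = \frac{20}{29}: M21 - M12 = 0, M13 - M31 = 0, M32 - M23 = -\frac{1680}{841}, giving b12 = 0, b13 = 0, b23 = \frac{21}{29}, i.e. R = \frac{20}{29} + \frac{21}{29} e_{23}.
Its e_{23} coefficient is already positive.
Answer: \frac{20}{29} + \frac{21}{29} e_{23}. Why the constraint matters: R and -R act identically through the sandwich — M has trace \frac{759}{841} either way — so only the sign condition on e_{23} picks one of the two preimages.


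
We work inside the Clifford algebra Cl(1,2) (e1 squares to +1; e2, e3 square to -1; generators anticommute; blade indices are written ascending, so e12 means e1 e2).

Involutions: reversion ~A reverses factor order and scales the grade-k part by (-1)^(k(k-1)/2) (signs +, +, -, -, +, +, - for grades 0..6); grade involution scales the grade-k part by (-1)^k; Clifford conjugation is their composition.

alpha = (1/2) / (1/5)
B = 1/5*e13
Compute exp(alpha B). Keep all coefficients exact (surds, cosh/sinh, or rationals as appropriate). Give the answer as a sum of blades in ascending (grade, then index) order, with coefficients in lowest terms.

B^2 = (1/5)^2*(e13)^2 = 1/25*(+1) = 1/25 (a basis 2-blade squares to minus the product of its generators' squares).
B^2 = 1/25 — since the square is positive, the closed form is hyperbolic: l = 1/5, alpha*l = 1/2, so exp(alpha B) = cosh(1/2) + (sinh(1/2)/(1/5))*B = cosh(1/2) + (5*sinh(1/2))*B.
Answer: cosh(1/2) + sinh(1/2)*e13


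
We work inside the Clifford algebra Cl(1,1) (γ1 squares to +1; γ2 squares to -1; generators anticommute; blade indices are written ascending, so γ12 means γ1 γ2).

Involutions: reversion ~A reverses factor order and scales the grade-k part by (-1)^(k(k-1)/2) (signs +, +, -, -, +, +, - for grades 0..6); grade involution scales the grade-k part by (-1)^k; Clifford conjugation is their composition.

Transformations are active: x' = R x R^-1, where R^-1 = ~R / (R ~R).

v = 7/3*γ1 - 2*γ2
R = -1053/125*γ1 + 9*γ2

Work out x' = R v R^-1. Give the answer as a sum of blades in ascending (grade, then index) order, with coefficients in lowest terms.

~R = -1053/125*γ1 + 9*γ2, and R ~R = -156816/15625, so R^-1 = ~R / (-156816/15625).
R v = -207/125 - 519/125*γ12
Answer: -14849/2904*γ1 + 4811/968*γ2


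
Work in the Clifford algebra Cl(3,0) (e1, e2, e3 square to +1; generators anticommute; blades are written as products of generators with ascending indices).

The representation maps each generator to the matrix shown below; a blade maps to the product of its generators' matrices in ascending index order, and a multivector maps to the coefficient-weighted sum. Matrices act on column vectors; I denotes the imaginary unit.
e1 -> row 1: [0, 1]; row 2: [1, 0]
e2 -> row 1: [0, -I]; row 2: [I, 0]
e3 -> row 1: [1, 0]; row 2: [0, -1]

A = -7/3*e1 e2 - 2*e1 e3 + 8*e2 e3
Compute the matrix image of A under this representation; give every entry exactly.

Bivector images (products of the table entries): rho(e1 e2) = rho(e1)rho(e2) = row 1: [I, 0]; row 2: [0, -I]; rho(e1 e3) = rho(e1)rho(e3) = row 1: [0, -1]; row 2: [1, 0]; rho(e2 e3) = rho(e2)rho(e3) = row 1: [0, I]; row 2: [I, 0].
M = (-7/3)*rho(e1 e2) + (-2)*rho(e1 e3) + (8)*rho(e2 e3), summed entrywise:
Answer: row 1: [-7*I/3, 2 + 8*I]; row 2: [-2 + 8*I, 7*I/3]


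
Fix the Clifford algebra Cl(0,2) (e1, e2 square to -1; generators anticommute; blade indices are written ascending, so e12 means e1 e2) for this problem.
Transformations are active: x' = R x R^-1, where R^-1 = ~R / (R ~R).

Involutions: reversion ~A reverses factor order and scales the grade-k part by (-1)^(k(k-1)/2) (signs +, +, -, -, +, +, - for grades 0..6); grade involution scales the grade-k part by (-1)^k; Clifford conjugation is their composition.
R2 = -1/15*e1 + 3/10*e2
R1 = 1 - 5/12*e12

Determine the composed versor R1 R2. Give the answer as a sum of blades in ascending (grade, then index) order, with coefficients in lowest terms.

Distribute over the terms of R1 (each basis-blade product reordered to ascending indices, repeated generators contracted through their squares):
(1) R2 = -1/15*e1 + 3/10*e2
(-5/12*e12) R2 = 1/8*e1 + 1/36*e2
Summing the partial products and collecting blades:
Answer: 7/120*e1 + 59/180*e2


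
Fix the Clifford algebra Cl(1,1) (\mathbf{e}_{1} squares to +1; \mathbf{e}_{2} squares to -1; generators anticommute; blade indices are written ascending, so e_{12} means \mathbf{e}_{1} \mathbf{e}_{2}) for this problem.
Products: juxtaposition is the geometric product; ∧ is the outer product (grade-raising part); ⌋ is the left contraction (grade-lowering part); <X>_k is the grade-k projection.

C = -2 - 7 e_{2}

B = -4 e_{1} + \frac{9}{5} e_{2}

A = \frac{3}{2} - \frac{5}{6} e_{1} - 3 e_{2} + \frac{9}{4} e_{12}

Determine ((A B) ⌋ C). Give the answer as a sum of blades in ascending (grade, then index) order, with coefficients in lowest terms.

step 1: \frac{131}{15} - \frac{201}{20} e_{1} + \frac{117}{10} e_{2} - \frac{27}{2} e_{12}
step 2: \frac{1933}{30} - \frac{917}{15} e_{2}
Answer: \frac{1933}{30} - \frac{917}{15} e_{2}


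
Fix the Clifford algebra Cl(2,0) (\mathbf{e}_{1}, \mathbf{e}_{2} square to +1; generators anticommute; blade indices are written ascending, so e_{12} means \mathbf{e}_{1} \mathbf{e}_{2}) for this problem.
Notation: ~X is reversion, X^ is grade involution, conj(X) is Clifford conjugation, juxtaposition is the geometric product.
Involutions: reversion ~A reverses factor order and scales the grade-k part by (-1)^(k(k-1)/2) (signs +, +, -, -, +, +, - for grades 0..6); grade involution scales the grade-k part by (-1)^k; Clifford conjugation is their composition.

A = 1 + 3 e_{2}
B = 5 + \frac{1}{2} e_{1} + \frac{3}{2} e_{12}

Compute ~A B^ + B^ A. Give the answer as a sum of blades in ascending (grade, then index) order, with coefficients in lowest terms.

first term: 5 - 5 e_{1} + 15 e_{2} + 3 e_{12}
second term: 5 + 4 e_{1} + 15 e_{2}
Answer: 10 - e_{1} + 30 e_{2} + 3 e_{12}


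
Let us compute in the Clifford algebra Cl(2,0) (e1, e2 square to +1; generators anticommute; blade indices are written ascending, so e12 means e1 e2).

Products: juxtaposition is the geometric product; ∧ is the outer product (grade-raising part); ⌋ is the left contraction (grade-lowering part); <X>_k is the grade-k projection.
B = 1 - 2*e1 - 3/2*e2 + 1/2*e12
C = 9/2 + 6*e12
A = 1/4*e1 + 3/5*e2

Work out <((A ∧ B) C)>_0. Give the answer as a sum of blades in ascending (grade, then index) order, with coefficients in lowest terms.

step 1: 1/4*e1 + 3/5*e2 + 33/40*e12
step 2: -99/20 - 99/40*e1 + 21/5*e2 + 297/80*e12
step 3: -99/20
Answer: -99/20


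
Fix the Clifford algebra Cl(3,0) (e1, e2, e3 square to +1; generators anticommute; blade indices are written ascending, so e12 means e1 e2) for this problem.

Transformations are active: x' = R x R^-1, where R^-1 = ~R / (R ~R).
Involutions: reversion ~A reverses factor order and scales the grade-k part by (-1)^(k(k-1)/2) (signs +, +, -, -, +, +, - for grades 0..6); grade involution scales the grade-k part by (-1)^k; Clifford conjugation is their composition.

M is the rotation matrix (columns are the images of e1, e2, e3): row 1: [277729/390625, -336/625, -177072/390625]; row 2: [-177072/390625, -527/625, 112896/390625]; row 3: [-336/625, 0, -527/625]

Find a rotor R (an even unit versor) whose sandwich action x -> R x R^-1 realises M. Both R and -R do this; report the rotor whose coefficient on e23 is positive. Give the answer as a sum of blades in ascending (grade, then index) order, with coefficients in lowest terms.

Method: write R = a + b12*e12 + b13*e13 + b23*e23 with a^2 + b12^2 + b13^2 + b23^2 = 1 (so R^-1 = ~R). Expanding the columns R e_j ~R gives tr M = 4a^2 - 1 and, from the antisymmetric part, M21 - M12 = -4a*b12, M13 - M31 = 4a*b13, M32 - M23 = -4a*b23.
Here tr M = -381021/390625, so a^2 = (1 + tr M)/4 = 2401/390625 and a = ±49/625. Taking a = 49/625: M21 - M12 = 32928/390625, M13 - M31 = 32928/390625, M32 - M23 = -112896/390625, giving b12 = -168/625, b13 = 168/625, b23 = 576/625, i.e. R = 49/625 - 168/625*e12 + 168/625*e13 + 576/625*e23.
Its e23 coefficient is already positive.
Answer: 49/625 - 168/625*e12 + 168/625*e13 + 576/625*e23. Uniqueness: Spin(3) -> SO(3) maps R and -R to the same rotation of trace -381021/390625; fixing the sign of the e23 coefficient removes the ambiguity.


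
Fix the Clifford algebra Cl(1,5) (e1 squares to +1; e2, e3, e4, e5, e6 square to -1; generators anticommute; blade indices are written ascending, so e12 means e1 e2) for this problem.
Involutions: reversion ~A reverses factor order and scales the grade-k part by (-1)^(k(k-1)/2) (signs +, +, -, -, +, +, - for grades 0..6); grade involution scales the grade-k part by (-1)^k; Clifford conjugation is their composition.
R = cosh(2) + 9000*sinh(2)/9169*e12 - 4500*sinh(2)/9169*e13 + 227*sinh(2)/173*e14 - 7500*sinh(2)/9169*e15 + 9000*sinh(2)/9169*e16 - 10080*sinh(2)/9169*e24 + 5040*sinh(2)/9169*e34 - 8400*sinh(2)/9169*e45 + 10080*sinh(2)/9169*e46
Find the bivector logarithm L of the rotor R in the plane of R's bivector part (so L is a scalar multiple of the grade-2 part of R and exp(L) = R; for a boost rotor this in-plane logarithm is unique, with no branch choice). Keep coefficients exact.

The scalar part of R is cosh(2), giving the rapidity magnitude (cosh is even); the bivector part supplies orientation, its quotient by sinh of the rapidity is the plane, and L = rapidity * plane — unique in that plane, since flipping both signs leaves L unchanged.
Concretely: cosh(rapidity) = cosh(2) gives rapidity = ±2, and since rapidity/sinh(rapidity) is even the sign is immaterial: L = (rapidity/sinh(rapidity)) * <R>_2 = (2/sinh(2)) * <R>_2.
Answer: 18000/9169*e12 - 9000/9169*e13 + 454/173*e14 - 15000/9169*e15 + 18000/9169*e16 - 20160/9169*e24 + 10080/9169*e34 - 16800/9169*e45 + 20160/9169*e46


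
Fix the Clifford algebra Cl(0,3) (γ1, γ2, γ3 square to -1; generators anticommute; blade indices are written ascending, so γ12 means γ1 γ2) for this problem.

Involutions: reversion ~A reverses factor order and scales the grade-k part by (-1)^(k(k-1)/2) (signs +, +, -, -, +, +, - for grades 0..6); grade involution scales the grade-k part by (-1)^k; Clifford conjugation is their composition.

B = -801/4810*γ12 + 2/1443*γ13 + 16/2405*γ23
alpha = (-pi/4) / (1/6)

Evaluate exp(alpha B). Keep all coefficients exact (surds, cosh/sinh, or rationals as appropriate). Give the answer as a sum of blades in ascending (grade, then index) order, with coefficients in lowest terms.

B^2 term by term: the squares give (-801/4810)^2*(γ12)^2 + (2/1443)^2*(γ13)^2 + (16/2405)^2*(γ23)^2 = 641601/23136100*(-1) + 4/2082249*(-1) + 256/5784025*(-1) = -1/36 (each basis 2-blade squares to minus the product of its generators' squares); cross terms between blades sharing an index anticommute and cancel. So B^2 = -1/36.
B^2 = -1/36 — circular case — the even/odd split gives cos and sin: l = 1/6, alpha*l = -pi/4, so exp(alpha B) = cos(-pi/4) + (sin(-pi/4)/(1/6))*B = sqrt(2)/2 + (-3*sqrt(2))*B.
Answer: sqrt(2)/2 + 2403*sqrt(2)/4810*γ12 - 2*sqrt(2)/481*γ13 - 48*sqrt(2)/2405*γ23


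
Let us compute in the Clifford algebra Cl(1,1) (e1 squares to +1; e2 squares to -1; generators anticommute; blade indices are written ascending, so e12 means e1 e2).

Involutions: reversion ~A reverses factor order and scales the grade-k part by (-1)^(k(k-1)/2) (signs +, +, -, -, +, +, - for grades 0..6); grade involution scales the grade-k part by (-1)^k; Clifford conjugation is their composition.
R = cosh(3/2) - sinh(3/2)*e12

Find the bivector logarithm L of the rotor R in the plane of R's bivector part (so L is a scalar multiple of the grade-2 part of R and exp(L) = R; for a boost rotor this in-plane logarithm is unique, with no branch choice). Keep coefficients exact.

The scalar part of R is cosh(3/2), which determines |rapidity| via cosh; the sign lives in the bivector part, and pairing them (bivector part over sinh of the rapidity = the plane) gives the unique in-plane L = rapidity * plane.
Concretely: cosh(rapidity) = cosh(3/2) gives rapidity = ±3/2, and since rapidity/sinh(rapidity) is even the sign is immaterial: L = (rapidity/sinh(rapidity)) * <R>_2 = (3/(2*sinh(3/2))) * <R>_2.
Answer: -3/2*e12


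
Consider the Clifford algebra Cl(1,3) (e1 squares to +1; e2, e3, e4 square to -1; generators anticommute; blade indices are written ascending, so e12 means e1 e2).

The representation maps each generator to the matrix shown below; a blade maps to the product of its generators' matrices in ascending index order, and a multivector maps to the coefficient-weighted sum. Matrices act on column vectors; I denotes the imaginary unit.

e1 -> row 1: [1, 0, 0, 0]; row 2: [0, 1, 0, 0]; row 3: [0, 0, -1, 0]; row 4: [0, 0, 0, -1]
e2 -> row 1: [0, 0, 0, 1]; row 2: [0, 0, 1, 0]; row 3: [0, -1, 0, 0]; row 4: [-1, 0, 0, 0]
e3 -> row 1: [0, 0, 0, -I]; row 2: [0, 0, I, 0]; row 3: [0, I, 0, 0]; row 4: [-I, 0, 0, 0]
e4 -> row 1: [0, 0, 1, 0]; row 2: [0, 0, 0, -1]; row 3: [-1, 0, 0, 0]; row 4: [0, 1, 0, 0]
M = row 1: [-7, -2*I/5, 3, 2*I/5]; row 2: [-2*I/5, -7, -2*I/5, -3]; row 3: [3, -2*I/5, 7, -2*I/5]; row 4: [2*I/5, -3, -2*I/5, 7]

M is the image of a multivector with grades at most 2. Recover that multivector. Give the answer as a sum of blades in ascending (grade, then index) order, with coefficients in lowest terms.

Method: the blade images are trace-orthogonal — tr(rho(e_A) rho(e_B)^-1) = 4 if A = B and 0 otherwise — and rho(e_A)^-1 = (e_A)^2 * rho(e_A) with (e_A)^2 = +1 or -1, so the coefficient of e_A in the preimage is (e_A)^2 * tr(M rho(e_A))/4.
Nonzero projections over blades of grade <= 2: e1: (e1)^2 = +1, tr(M rho(e1)) = -28, coefficient -7; e3: (e3)^2 = -1, tr(M rho(e3)) = 8/5, coefficient -2/5; e14: (e14)^2 = +1, tr(M rho(e14)) = 12, coefficient 3; e34: (e34)^2 = -1, tr(M rho(e34)) = -8/5, coefficient 2/5. Every other blade of grade <= 2 projects to 0.
Answer: -7*e1 - 2/5*e3 + 3*e14 + 2/5*e34


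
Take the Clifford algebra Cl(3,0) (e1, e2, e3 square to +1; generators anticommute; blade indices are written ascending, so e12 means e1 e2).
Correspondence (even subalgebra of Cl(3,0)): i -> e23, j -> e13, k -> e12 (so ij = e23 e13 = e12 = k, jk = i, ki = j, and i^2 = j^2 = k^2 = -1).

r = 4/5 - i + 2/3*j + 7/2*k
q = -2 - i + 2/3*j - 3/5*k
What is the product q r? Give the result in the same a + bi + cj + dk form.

In blades: q = -2 - 3/5*e12 + 2/3*e13 - e23, r = 4/5 + 7/2*e12 + 2/3*e13 - e23.
Distribute q over r term by term (generator squares from the signature, products reordered to ascending indices): (-2)*r = -8/5 - 7*e12 - 4/3*e13 + 2*e23; (-3/5*e12)*r = 21/10 - 12/25*e12 + 3/5*e13 + 2/5*e23; (2/3*e13)*r = -4/9 + 2/3*e12 + 8/15*e13 + 7/3*e23; (-e23)*r = -1 - 2/3*e12 + 7/2*e13 - 4/5*e23.
Sum: -17/18 - 187/25*e12 + 33/10*e13 + 59/15*e23; translating back through the correspondence:
Answer: -17/18 + 59/15*i + 33/10*j - 187/25*k


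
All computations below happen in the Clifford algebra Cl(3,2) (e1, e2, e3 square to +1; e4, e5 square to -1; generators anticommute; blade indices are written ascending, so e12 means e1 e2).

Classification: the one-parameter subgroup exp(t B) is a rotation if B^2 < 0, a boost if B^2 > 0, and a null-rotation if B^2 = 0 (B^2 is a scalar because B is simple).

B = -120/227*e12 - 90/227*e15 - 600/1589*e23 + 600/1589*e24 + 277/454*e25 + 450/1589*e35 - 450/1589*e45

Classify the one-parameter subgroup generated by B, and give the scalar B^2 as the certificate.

B^2 term by term: the squares give (-120/227)^2*(e12)^2 + (-90/227)^2*(e15)^2 + (-600/1589)^2*(e23)^2 + (600/1589)^2*(e24)^2 + (277/454)^2*(e25)^2 + (450/1589)^2*(e35)^2 + (-450/1589)^2*(e45)^2 = 14400/51529*(-1) + 8100/51529*(+1) + 360000/2524921*(-1) + 360000/2524921*(+1) + 76729/206116*(+1) + 202500/2524921*(+1) + 202500/2524921*(-1) = 1/4 (each basis 2-blade squares to minus the product of its generators' squares); cross terms between blades sharing an index anticommute and cancel; the commuting (index-disjoint) pairs give grade-4 terms 2*c*c'*(blade product), which cancel blade by blade — e1235: -108000/360703 + 108000/360703 = 0; e1245: 108000/360703 - 108000/360703 = 0; e2345: 540000/2524921 - 540000/2524921 = 0 — confirming B is simple. So B^2 = 1/4.
Answer: boost, certificate B^2 = 1/4. The invariant at work: B^2 = 1/4 is unchanged by conjugation, hence its sign classifies the subgroup whatever basis B is written in.


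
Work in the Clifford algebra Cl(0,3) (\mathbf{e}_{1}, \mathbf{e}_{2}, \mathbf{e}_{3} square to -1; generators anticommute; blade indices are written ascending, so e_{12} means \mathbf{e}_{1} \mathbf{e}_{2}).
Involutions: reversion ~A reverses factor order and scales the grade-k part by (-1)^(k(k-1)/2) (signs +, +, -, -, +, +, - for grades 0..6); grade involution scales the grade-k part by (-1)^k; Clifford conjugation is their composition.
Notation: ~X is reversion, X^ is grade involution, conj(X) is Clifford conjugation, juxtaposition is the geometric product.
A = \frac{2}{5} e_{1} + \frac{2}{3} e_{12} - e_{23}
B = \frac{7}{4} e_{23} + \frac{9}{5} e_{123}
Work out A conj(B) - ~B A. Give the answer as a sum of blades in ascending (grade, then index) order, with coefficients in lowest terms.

first term: -\frac{7}{4} + \frac{9}{5} e_{1} - \frac{6}{5} e_{3} + \frac{7}{6} e_{13} - \frac{18}{25} e_{23} - \frac{7}{10} e_{123}
second term: -\frac{7}{4} - \frac{9}{5} e_{1} + \frac{6}{5} e_{3} - \frac{7}{6} e_{13} + \frac{18}{25} e_{23} - \frac{7}{10} e_{123}
Answer: \frac{18}{5} e_{1} - \frac{12}{5} e_{3} + \frac{7}{3} e_{13} - \frac{36}{25} e_{23}
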